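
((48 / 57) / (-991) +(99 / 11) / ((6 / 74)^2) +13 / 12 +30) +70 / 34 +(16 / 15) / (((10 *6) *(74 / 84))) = 1660641684719 / 1184344100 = 1402.16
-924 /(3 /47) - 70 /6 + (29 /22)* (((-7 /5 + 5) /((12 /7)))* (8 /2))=-2388638 /165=-14476.59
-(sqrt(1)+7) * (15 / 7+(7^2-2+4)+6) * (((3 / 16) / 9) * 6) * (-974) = 403236 / 7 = 57605.14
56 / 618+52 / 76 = 4549 / 5871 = 0.77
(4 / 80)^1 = 1 / 20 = 0.05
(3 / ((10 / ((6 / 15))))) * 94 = 282 / 25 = 11.28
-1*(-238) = 238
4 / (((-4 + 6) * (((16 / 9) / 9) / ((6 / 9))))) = 27 / 4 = 6.75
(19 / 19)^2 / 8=1 / 8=0.12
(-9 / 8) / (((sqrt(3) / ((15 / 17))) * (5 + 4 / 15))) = -675 * sqrt(3) / 10744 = -0.11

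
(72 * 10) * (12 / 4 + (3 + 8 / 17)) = 79200 / 17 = 4658.82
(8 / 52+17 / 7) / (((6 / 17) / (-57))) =-75905 / 182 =-417.06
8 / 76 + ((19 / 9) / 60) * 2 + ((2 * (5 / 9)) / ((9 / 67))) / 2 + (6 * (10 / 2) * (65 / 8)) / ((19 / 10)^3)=221390933 / 5555790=39.85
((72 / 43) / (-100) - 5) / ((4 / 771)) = -4158003 / 4300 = -966.98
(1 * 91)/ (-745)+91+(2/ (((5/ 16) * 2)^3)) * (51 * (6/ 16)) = 4610616/ 18625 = 247.55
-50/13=-3.85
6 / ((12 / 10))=5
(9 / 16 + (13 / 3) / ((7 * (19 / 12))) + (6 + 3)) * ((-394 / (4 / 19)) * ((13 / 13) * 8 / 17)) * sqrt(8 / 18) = -4172657 / 714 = -5844.06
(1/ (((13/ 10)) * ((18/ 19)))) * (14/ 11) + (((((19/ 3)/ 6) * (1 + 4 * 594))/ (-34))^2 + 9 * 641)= 600718398695/ 53559792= 11215.85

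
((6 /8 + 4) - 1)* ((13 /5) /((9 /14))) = 91 /6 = 15.17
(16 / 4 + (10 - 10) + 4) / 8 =1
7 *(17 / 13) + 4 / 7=9.73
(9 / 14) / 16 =9 / 224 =0.04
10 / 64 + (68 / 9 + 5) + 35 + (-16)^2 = 87469 / 288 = 303.71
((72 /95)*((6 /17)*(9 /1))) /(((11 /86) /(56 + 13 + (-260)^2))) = 1273647.52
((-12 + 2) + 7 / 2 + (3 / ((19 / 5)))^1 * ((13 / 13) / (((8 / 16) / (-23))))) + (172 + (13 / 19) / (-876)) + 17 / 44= 5930539 / 45771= 129.57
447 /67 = 6.67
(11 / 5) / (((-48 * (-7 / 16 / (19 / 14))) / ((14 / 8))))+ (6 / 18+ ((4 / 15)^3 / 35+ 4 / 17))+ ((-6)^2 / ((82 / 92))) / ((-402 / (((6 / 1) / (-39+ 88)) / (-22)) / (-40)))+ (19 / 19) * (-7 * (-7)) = 169208108624251 / 3398052735000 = 49.80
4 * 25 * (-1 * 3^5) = -24300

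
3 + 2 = 5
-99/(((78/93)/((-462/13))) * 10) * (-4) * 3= -4253634/845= -5033.89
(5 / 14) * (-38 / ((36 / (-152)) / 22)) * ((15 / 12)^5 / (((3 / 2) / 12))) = 62046875 / 2016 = 30777.22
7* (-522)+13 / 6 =-3651.83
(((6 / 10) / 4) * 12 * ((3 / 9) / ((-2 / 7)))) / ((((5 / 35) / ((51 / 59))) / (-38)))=142443 / 295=482.86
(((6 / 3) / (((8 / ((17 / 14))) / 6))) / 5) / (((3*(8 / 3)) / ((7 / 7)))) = 51 / 1120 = 0.05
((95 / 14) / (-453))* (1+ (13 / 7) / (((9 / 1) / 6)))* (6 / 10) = -893 / 44394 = -0.02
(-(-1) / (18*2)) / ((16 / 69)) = 23 / 192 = 0.12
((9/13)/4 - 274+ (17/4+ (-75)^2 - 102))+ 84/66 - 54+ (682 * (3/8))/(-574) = 1707387763/328328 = 5200.25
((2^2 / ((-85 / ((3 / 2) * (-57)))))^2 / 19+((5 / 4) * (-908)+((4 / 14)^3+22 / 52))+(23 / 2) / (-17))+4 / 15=-109610530543 / 96648825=-1134.11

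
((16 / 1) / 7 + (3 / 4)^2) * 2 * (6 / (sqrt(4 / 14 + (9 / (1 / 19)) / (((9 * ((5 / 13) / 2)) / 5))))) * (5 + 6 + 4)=2871 * sqrt(6055) / 9688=23.06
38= 38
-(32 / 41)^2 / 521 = -1024 / 875801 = -0.00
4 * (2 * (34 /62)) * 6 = 816 /31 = 26.32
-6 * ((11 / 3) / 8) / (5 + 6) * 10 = -5 / 2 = -2.50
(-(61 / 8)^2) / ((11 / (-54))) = 100467 / 352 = 285.42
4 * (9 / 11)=36 / 11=3.27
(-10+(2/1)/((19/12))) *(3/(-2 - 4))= 83/19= 4.37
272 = 272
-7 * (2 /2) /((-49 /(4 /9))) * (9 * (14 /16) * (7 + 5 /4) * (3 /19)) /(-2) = -99 /304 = -0.33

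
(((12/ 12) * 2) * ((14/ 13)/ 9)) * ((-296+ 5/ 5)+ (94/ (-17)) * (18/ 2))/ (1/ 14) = -2297512/ 1989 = -1155.11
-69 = -69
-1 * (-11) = 11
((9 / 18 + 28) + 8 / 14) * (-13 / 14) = -5291 / 196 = -26.99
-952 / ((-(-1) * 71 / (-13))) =12376 / 71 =174.31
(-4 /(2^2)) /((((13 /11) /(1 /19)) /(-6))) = 66 /247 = 0.27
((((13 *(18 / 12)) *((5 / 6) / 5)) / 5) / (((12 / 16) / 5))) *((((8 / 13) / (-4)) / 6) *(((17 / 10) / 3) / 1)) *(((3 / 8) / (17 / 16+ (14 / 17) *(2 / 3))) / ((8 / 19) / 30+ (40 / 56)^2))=-269059 / 9627115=-0.03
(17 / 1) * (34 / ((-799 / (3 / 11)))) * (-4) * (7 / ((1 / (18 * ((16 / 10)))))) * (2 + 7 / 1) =3701376 / 2585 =1431.87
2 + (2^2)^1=6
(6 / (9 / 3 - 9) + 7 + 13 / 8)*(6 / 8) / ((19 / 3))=549 / 608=0.90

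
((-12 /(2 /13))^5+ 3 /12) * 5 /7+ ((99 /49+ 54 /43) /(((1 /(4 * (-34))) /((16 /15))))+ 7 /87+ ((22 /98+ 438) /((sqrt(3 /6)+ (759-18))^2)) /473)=-1302545353465339453485938119 /631608223955304540-63645972 * sqrt(2) /27950478876183017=-2062267880.73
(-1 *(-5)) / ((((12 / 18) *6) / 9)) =45 / 4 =11.25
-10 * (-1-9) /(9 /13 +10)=9.35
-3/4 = -0.75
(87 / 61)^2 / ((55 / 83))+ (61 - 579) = -105383063 / 204655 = -514.93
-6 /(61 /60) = -360 /61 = -5.90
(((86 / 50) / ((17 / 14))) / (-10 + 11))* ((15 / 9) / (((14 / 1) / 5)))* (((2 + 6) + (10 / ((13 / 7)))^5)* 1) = 1419565192 / 371293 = 3823.30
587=587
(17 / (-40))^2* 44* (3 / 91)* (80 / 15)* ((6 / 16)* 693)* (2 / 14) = 944163 / 18200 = 51.88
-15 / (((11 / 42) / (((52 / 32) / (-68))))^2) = -1117935 / 8952064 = -0.12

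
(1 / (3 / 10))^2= 100 / 9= 11.11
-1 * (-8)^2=-64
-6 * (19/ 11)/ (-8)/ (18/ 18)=1.30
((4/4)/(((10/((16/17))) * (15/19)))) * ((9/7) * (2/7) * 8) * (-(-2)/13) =0.05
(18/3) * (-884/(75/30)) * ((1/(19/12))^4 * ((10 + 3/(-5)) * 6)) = -62030831616/3258025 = -19039.40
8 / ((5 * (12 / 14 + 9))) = 56 / 345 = 0.16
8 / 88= 1 / 11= 0.09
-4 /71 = -0.06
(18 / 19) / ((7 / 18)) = 324 / 133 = 2.44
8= 8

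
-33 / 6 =-11 / 2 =-5.50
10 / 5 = 2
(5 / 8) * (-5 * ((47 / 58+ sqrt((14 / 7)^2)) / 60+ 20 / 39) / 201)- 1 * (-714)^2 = -7417115933059 / 14549184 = -509796.01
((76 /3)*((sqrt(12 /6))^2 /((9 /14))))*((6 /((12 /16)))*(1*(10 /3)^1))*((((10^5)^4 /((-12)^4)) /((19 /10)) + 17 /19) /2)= 17500000000000006168960 /6561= 2667276329827771097.24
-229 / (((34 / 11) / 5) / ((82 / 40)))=-103279 / 136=-759.40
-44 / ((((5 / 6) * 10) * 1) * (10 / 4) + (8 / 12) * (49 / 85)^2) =-635800 / 304243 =-2.09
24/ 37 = 0.65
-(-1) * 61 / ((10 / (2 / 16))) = 61 / 80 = 0.76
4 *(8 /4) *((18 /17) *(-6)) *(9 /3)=-2592 /17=-152.47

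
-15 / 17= -0.88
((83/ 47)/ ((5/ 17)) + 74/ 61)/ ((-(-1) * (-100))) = -103461/ 1433500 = -0.07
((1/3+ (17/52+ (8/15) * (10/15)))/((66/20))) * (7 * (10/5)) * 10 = 166390/3861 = 43.10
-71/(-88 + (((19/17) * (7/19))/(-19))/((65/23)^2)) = 96891925/120095103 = 0.81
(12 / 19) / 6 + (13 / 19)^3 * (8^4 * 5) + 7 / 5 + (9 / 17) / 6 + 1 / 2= 3825758141 / 583015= 6562.02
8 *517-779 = 3357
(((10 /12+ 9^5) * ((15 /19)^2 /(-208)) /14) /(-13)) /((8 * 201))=8857475 /14649969152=0.00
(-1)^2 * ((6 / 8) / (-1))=-3 / 4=-0.75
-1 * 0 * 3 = 0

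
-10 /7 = -1.43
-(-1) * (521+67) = 588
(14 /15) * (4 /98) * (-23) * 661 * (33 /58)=-334466 /1015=-329.52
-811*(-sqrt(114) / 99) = 811*sqrt(114) / 99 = 87.47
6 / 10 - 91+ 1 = -447 / 5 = -89.40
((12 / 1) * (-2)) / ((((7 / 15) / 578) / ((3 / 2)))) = -312120 / 7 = -44588.57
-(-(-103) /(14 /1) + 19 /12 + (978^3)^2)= -73504243934653384687 /84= -875050523031587912.94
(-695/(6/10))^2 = 12075625/9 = 1341736.11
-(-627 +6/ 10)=3132/ 5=626.40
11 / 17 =0.65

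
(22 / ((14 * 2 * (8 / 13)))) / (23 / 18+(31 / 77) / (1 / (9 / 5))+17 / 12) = 70785 / 189556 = 0.37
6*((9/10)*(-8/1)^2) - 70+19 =1473/5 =294.60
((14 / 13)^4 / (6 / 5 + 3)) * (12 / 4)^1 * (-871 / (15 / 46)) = -16914016 / 6591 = -2566.23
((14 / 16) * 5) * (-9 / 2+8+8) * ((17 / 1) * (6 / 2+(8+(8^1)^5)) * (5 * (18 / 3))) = 6728709225 / 8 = 841088653.12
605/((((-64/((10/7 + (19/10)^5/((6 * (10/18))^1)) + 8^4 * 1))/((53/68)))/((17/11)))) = -16751920880057/358400000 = -46740.85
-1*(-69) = 69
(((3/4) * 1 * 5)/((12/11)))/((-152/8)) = -55/304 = -0.18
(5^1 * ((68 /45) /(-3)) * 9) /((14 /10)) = -340 /21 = -16.19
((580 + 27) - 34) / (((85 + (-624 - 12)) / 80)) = -45840 / 551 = -83.19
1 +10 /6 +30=98 /3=32.67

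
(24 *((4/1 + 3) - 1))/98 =72/49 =1.47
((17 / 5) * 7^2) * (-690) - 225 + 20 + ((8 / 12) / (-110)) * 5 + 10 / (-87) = -110207302 / 957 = -115159.15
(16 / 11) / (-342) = -0.00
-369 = -369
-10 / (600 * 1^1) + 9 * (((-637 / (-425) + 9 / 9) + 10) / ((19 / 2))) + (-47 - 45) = -7769023 / 96900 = -80.18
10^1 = 10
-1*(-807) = 807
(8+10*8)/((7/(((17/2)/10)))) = 374/35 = 10.69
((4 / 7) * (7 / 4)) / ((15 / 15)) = 1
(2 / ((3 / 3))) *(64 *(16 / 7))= 2048 / 7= 292.57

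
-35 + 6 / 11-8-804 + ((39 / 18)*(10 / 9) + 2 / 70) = -8773573 / 10395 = -844.02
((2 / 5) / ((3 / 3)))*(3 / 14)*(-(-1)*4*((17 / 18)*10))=68 / 21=3.24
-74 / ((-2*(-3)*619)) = -37 / 1857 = -0.02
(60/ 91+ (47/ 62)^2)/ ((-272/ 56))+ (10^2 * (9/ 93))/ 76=-4090921/ 32281912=-0.13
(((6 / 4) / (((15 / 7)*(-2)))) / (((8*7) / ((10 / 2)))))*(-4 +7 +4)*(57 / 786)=-133 / 8384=-0.02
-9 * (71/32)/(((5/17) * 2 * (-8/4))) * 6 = 32589/320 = 101.84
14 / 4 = 7 / 2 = 3.50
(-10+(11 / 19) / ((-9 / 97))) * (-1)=2777 / 171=16.24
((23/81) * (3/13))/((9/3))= 23/1053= 0.02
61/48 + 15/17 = 1757/816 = 2.15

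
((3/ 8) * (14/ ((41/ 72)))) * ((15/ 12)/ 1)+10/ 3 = 3655/ 246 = 14.86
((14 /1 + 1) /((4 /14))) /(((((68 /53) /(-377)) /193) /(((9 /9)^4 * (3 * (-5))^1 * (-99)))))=-601298723025 /136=-4421314139.89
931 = 931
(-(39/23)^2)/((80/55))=-16731/8464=-1.98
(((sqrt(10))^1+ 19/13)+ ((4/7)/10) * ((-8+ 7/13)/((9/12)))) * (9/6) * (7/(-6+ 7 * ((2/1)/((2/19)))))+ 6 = 21 * sqrt(10)/254+ 100279/16510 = 6.34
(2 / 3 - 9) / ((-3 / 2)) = 50 / 9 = 5.56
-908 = -908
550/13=42.31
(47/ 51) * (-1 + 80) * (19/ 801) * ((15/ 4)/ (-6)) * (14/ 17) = -2469145/ 2777868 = -0.89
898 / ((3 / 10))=8980 / 3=2993.33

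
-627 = -627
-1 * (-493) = 493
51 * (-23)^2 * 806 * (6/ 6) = 21745074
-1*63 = -63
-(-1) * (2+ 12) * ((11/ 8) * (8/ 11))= 14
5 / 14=0.36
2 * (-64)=-128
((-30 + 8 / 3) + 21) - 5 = -34 / 3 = -11.33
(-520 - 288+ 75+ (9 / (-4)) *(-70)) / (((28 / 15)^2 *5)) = -51795 / 1568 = -33.03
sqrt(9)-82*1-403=-482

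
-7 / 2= -3.50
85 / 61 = 1.39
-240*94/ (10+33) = -22560/ 43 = -524.65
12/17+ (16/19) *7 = 2132/323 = 6.60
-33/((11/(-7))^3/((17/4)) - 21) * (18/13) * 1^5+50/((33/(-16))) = -1214560738/54815475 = -22.16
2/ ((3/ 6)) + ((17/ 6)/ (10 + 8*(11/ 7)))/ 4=15287/ 3792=4.03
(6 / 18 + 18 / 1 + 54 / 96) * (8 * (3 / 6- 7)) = -11791 / 12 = -982.58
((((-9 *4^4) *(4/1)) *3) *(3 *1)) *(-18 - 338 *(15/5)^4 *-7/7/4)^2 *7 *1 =-27056972775168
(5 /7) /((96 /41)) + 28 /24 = 989 /672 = 1.47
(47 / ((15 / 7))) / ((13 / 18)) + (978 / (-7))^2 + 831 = 64914921 / 3185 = 20381.45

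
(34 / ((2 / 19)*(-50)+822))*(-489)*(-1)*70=11056290 / 7759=1424.96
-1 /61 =-0.02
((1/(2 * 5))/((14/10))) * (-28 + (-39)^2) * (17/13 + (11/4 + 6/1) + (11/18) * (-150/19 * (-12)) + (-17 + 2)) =78109281/13832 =5647.00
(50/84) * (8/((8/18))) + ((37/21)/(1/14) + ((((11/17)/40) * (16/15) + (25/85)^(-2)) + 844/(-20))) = 42467/8925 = 4.76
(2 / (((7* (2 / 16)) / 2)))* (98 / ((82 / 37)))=8288 / 41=202.15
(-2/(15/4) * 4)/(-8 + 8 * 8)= -0.04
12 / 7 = 1.71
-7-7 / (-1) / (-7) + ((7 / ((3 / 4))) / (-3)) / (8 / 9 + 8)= -167 / 20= -8.35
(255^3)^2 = 274941996890625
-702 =-702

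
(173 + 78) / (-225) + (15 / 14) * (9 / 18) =-0.58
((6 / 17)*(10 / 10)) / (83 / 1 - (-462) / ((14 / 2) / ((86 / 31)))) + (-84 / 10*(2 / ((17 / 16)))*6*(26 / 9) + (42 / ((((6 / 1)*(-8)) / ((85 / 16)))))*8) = -3491877559 / 11218640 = -311.26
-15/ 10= -3/ 2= -1.50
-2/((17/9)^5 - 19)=-59049/148963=-0.40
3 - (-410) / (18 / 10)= 2077 / 9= 230.78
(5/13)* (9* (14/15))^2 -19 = 529/65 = 8.14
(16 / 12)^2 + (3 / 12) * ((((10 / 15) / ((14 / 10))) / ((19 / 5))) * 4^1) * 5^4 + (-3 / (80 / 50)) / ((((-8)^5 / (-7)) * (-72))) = 201070753421 / 2510290944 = 80.10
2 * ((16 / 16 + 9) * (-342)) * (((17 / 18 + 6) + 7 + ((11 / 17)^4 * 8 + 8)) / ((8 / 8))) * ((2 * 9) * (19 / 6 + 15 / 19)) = -949781618940 / 83521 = -11371770.20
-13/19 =-0.68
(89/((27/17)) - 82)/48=-701/1296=-0.54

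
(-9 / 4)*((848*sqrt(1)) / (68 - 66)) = -954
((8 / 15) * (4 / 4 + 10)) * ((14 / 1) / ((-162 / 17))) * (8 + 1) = -10472 / 135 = -77.57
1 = 1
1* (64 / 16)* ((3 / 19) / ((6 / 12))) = 24 / 19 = 1.26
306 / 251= 1.22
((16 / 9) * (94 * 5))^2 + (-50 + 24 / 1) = 56548294 / 81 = 698127.09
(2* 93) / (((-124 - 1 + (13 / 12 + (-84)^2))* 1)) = 2232 / 83185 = 0.03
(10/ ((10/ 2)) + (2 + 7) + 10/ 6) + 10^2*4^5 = 102412.67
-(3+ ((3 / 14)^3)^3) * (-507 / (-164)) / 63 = -3491718015305 / 23718881708032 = -0.15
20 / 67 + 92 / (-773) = 0.18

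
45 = 45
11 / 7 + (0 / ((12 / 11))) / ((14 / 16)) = 11 / 7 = 1.57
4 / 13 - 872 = -11332 / 13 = -871.69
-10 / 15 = -2 / 3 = -0.67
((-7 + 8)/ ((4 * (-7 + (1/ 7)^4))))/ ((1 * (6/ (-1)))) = 2401/ 403344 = 0.01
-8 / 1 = -8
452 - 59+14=407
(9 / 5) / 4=9 / 20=0.45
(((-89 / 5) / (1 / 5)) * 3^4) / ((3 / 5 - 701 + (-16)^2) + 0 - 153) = 12.07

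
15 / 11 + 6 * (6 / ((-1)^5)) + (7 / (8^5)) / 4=-49938355 / 1441792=-34.64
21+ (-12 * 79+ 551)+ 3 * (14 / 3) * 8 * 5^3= 13624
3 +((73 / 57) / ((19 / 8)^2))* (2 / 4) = 64067 / 20577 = 3.11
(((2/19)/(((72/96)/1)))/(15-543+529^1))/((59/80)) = 640/3363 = 0.19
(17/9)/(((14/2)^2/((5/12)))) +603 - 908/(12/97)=-35650355/5292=-6736.65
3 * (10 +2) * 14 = 504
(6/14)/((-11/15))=-45/77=-0.58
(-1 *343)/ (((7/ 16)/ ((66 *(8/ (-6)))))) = 68992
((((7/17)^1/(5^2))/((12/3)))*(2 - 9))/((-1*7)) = 7/1700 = 0.00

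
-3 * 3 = -9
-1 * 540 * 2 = -1080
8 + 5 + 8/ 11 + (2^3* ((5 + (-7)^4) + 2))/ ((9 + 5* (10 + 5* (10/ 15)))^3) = 1771980941/ 128667913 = 13.77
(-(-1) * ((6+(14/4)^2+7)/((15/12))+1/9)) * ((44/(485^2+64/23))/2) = 462484/243460755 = 0.00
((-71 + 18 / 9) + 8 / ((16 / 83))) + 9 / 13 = -697 / 26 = -26.81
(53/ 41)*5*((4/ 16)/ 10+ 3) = 6413/ 328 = 19.55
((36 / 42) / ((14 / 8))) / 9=8 / 147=0.05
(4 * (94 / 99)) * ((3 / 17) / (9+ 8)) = 376 / 9537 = 0.04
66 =66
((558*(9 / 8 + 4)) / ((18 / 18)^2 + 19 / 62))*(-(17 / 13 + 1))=-5051.41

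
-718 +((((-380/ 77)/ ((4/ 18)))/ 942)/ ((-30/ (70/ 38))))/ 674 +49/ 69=-115219505683/ 160631724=-717.29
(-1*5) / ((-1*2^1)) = 5 / 2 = 2.50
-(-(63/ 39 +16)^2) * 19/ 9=996379/ 1521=655.08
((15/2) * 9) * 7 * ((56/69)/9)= 980/23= 42.61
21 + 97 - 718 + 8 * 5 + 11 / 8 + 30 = -4229 / 8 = -528.62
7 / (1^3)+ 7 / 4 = 35 / 4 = 8.75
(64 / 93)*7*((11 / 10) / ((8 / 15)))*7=2156 / 31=69.55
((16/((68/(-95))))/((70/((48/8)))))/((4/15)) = -855/119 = -7.18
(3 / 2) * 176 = 264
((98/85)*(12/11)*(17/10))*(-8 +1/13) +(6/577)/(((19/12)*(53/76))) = -1851078084/109327075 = -16.93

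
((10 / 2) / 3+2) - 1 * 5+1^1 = -1 / 3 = -0.33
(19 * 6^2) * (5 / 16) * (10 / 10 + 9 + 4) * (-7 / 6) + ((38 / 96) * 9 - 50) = -56603 / 16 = -3537.69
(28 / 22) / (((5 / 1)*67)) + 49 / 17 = 180803 / 62645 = 2.89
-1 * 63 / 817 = -63 / 817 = -0.08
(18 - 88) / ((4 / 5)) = -175 / 2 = -87.50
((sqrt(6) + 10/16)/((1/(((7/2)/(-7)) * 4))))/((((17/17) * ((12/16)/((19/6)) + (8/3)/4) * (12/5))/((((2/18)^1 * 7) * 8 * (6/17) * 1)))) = -10640 * sqrt(6)/5253 - 6650/5253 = -6.23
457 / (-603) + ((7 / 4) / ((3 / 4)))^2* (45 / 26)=135853 / 15678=8.67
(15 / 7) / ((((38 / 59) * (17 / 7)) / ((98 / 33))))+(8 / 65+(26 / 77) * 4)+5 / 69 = 626286712 / 111546435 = 5.61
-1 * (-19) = 19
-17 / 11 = -1.55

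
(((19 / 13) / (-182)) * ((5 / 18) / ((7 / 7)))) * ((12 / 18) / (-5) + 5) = -1387 / 127764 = -0.01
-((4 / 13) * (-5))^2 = -2.37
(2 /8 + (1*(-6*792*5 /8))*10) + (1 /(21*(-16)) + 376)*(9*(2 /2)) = -2947367 /112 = -26315.78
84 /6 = 14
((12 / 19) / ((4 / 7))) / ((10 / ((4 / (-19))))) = -42 / 1805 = -0.02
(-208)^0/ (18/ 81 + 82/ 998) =4491/ 1367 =3.29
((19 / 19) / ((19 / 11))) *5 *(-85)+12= -234.05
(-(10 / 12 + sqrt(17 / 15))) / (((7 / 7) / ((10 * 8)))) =-151.83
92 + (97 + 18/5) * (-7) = -3061/5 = -612.20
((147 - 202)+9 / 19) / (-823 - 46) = 1036 / 16511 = 0.06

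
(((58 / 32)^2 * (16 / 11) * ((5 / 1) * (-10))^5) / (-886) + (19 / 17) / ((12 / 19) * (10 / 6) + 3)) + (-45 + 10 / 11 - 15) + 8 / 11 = 977300299984 / 579887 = 1685328.87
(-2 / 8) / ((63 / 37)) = -37 / 252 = -0.15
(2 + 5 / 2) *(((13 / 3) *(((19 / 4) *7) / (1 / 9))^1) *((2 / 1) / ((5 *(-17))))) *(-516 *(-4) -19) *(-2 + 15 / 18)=44551143 / 136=327581.93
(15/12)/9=5/36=0.14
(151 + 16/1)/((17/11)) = 1837/17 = 108.06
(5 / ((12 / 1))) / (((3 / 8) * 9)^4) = 0.00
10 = 10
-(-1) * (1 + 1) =2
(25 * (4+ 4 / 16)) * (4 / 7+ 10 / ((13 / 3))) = 55675 / 182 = 305.91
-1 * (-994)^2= -988036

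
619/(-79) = -619/79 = -7.84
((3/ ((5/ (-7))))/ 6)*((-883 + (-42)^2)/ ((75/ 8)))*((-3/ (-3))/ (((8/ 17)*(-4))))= 104839/ 3000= 34.95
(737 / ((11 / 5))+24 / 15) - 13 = 1618 / 5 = 323.60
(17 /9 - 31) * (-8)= 2096 /9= 232.89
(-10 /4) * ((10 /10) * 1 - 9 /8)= 5 /16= 0.31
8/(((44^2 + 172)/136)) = 16/31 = 0.52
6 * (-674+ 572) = -612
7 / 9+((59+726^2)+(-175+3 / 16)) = 75882379 / 144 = 526960.97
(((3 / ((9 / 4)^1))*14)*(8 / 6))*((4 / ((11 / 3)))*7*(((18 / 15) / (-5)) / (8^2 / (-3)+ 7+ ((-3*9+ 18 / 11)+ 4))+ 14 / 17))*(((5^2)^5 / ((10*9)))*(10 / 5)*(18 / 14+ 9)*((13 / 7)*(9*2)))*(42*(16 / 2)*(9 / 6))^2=329427741726720000000 / 110143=2990909469750415.37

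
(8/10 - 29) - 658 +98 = -2941/5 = -588.20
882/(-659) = -882/659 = -1.34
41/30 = 1.37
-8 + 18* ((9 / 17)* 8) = 1160 / 17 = 68.24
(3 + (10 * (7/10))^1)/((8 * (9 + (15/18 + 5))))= 15/178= 0.08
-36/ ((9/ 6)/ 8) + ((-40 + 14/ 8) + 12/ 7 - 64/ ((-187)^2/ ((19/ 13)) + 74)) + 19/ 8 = -5775346091/ 25536168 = -226.16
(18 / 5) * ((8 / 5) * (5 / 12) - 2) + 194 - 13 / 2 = 1827 / 10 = 182.70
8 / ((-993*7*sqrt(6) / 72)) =-0.03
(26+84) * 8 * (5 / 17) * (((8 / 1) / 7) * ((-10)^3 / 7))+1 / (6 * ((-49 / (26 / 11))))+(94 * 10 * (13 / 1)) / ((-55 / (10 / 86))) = -49979347283 / 1182027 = -42282.75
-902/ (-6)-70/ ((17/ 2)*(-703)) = 5390321/ 35853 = 150.35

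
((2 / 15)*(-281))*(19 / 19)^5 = -562 / 15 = -37.47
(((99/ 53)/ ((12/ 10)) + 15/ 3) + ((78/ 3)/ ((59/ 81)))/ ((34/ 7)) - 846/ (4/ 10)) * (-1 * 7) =1563689113/ 106318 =14707.66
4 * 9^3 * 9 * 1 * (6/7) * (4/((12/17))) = 892296/7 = 127470.86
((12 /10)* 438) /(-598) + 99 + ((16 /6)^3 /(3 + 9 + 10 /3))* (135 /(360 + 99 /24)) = 143102561 /1451645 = 98.58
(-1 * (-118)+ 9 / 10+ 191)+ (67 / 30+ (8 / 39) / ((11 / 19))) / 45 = 29918648 / 96525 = 309.96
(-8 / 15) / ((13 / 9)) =-24 / 65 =-0.37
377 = 377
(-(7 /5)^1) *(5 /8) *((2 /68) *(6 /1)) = -21 /136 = -0.15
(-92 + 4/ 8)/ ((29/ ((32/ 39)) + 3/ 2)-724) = 0.13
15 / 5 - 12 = -9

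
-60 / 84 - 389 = -2728 / 7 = -389.71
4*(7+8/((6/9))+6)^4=1562500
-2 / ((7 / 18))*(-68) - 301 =341 / 7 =48.71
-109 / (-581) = 0.19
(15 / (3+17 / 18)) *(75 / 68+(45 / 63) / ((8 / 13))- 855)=-109593675 / 33796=-3242.80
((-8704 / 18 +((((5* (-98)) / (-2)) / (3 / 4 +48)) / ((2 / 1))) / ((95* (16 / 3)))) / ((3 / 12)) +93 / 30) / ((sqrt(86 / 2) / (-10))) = 42928406* sqrt(43) / 95589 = 2944.90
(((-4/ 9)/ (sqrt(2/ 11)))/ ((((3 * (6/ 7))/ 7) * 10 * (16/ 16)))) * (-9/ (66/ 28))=343 * sqrt(22)/ 1485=1.08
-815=-815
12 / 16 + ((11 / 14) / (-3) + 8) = 713 / 84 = 8.49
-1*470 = -470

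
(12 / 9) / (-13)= -4 / 39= -0.10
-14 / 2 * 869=-6083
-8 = -8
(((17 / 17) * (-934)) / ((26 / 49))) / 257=-22883 / 3341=-6.85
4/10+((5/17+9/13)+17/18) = 46361/19890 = 2.33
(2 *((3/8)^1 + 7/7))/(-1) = -11/4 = -2.75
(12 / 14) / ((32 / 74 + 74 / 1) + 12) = 37 / 3731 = 0.01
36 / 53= 0.68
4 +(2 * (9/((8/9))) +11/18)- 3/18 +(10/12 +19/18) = 319/12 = 26.58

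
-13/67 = -0.19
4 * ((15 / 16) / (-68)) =-15 / 272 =-0.06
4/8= 1/2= 0.50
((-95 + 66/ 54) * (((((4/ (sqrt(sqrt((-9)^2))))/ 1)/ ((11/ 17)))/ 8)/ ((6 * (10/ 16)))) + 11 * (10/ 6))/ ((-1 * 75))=-52979/ 334125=-0.16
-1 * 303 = -303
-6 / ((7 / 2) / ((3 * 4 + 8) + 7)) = -324 / 7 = -46.29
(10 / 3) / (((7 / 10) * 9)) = 100 / 189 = 0.53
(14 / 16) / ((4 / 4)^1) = 7 / 8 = 0.88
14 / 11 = 1.27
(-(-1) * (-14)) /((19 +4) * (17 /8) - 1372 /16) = 112 /295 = 0.38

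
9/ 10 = 0.90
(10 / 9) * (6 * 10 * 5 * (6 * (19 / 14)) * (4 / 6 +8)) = 494000 / 21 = 23523.81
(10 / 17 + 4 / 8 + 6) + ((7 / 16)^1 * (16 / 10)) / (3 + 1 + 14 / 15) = 18191 / 2516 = 7.23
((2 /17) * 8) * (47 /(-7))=-752 /119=-6.32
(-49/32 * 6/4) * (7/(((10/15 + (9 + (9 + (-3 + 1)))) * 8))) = -3087/25600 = -0.12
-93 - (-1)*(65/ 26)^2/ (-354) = -131713/ 1416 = -93.02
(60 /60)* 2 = 2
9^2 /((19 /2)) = 162 /19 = 8.53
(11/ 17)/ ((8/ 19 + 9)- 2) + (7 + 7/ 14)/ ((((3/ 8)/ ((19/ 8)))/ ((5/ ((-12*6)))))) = -369493/ 115056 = -3.21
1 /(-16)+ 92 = 91.94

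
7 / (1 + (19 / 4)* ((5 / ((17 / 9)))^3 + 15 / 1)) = 4913 / 112544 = 0.04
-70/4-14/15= -553/30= -18.43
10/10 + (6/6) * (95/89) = 184/89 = 2.07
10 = 10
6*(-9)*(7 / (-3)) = 126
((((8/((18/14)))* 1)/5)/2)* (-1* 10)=-56/9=-6.22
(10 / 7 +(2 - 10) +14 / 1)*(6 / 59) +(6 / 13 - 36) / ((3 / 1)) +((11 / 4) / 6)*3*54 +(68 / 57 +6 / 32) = 316020823 / 4896528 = 64.54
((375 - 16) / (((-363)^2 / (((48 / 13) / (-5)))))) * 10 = -11488 / 570999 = -0.02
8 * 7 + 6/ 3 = 58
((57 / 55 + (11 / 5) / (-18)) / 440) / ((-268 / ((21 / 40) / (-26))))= 1267 / 8094028800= 0.00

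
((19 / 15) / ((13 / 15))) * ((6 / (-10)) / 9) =-19 / 195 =-0.10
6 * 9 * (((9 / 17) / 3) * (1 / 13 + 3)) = 6480 / 221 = 29.32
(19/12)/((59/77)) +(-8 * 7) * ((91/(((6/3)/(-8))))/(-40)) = -1796669/3540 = -507.53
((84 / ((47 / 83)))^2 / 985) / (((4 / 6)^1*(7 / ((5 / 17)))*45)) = 1157352 / 36989705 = 0.03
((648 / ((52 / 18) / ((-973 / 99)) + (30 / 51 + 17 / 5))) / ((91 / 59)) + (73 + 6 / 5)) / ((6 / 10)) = 3732160351 / 11915943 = 313.21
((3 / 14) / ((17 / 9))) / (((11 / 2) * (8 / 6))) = 81 / 5236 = 0.02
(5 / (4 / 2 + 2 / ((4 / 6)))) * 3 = 3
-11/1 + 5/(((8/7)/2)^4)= 9189/256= 35.89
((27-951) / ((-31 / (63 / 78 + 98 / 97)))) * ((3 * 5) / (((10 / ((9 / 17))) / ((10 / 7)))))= 40852350 / 664547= 61.47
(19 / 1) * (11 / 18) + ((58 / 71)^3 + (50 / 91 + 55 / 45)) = 2721786829 / 195419406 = 13.93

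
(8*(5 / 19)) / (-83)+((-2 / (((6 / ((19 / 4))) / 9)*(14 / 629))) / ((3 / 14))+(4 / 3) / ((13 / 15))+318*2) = -192728827 / 82004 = -2350.24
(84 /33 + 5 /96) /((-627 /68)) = -46631 /165528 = -0.28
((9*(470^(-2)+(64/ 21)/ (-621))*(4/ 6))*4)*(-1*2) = 56498236/ 240063075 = 0.24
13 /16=0.81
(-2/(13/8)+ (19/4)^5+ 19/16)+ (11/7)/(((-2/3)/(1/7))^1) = 2417.69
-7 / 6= -1.17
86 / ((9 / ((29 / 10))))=1247 / 45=27.71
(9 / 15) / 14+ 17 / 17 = 73 / 70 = 1.04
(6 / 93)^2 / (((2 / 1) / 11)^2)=121 / 961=0.13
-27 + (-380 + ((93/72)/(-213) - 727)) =-5797039/5112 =-1134.01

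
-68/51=-4/3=-1.33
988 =988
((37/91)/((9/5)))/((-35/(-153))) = 629/637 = 0.99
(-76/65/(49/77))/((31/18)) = -15048/14105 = -1.07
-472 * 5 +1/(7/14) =-2358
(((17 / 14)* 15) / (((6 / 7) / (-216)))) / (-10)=459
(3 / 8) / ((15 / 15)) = 3 / 8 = 0.38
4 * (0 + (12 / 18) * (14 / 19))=112 / 57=1.96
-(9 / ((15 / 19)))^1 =-57 / 5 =-11.40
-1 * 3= -3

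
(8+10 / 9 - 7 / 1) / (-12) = -19 / 108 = -0.18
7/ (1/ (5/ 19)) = 35/ 19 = 1.84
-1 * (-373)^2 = -139129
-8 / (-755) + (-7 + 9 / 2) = -3759 / 1510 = -2.49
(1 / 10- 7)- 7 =-139 / 10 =-13.90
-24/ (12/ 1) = -2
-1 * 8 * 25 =-200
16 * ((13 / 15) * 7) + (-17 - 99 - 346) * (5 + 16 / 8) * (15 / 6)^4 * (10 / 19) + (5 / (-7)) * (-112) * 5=-75230219 / 1140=-65991.42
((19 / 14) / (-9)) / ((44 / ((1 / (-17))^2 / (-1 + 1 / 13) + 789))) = -4726231 / 1747872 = -2.70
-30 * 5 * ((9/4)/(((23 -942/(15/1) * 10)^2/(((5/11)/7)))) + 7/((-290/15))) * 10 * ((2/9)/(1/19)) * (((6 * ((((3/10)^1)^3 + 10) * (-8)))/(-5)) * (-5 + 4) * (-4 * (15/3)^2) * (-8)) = -5773176927451776/32693353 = -176585648.08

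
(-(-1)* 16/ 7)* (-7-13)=-320/ 7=-45.71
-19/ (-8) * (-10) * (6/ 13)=-285/ 26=-10.96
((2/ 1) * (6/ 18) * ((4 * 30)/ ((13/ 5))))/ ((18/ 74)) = 14800/ 117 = 126.50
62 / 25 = 2.48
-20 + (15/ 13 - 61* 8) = -6589/ 13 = -506.85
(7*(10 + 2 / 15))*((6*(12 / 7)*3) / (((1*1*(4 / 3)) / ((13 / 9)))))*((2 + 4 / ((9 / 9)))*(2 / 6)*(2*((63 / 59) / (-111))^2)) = 20913984 / 23827445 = 0.88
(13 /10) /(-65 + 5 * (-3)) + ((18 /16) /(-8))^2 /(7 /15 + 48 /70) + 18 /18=12401681 /12390400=1.00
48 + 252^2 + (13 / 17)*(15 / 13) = 1080399 / 17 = 63552.88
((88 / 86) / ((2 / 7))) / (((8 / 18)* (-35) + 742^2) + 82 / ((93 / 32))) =21483 / 3302634092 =0.00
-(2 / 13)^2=-4 / 169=-0.02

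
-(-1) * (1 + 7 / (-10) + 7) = 73 / 10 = 7.30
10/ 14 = 5/ 7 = 0.71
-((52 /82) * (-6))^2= -14.48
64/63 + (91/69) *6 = 12938/1449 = 8.93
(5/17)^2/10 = 5/578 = 0.01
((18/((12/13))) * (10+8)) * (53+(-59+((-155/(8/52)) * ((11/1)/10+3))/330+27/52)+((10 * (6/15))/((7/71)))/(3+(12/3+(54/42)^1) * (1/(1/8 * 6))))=-454921371/92840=-4900.06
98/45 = 2.18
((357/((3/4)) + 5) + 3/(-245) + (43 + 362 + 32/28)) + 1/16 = 3477797/3920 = 887.19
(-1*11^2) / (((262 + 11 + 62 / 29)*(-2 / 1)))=0.22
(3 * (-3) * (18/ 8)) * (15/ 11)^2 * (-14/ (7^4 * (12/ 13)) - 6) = 75093075/ 332024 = 226.17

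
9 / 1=9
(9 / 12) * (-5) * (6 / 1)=-45 / 2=-22.50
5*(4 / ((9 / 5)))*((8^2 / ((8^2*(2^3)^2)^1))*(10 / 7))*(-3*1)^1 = -125 / 168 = -0.74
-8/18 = -4/9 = -0.44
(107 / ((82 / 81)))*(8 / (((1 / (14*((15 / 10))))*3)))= 5918.93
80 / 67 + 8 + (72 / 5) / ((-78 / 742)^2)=74296096 / 56615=1312.30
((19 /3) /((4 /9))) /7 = 57 /28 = 2.04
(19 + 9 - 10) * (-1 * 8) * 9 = -1296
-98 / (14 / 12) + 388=304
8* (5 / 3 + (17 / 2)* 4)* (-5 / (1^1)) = -4280 / 3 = -1426.67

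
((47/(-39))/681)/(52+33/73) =-0.00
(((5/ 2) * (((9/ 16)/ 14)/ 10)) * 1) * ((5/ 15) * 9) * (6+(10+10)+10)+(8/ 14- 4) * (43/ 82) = -6549/ 9184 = -0.71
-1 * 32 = -32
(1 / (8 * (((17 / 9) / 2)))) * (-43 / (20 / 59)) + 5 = -16033 / 1360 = -11.79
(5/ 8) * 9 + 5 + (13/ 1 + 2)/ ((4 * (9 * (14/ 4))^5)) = 28119035705/ 2646497448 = 10.63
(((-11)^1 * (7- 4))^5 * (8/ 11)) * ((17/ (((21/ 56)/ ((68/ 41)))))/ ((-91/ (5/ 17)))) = 6916548.10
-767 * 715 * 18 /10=-987129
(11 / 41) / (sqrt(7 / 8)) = 22*sqrt(14) / 287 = 0.29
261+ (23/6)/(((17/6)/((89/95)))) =423562/1615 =262.27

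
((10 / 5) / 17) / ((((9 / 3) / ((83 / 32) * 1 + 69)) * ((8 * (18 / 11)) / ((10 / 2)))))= 126005 / 117504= 1.07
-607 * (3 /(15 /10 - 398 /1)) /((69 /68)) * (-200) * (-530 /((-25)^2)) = 70004096 /91195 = 767.63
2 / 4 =1 / 2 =0.50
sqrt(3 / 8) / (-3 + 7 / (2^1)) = sqrt(6) / 2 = 1.22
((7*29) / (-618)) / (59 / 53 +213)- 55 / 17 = -385901423 / 119222088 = -3.24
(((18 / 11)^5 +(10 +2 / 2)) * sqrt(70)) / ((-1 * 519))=-3661129 * sqrt(70) / 83585469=-0.37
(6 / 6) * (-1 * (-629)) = 629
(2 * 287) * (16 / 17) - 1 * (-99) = 10867 / 17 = 639.24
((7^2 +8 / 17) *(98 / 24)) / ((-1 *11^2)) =-41209 / 24684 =-1.67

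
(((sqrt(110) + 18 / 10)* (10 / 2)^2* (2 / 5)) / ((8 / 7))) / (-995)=-7* sqrt(110) / 796 - 63 / 3980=-0.11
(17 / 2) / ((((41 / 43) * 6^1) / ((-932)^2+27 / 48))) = 10159432883 / 7872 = 1290578.36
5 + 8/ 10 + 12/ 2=59/ 5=11.80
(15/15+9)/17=10/17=0.59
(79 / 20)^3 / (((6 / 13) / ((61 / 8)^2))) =23849775547 / 3072000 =7763.60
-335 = -335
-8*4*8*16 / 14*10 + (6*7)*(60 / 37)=-2857.61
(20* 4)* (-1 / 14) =-5.71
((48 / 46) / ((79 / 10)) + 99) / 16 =6.20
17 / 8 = 2.12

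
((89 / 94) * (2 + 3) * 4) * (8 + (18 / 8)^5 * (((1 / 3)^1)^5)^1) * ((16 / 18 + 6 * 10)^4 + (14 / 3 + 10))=84626777542350575 / 39470976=2144025461.71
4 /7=0.57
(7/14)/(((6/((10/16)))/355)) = 1775/96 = 18.49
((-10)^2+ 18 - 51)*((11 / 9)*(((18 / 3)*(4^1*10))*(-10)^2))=1965333.33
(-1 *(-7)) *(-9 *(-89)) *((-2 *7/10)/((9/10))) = -8722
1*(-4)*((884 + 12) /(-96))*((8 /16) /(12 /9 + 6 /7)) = 196 /23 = 8.52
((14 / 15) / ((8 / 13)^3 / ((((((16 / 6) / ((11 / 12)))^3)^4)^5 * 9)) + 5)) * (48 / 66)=2936960276254505767567727460191983756763487414955165649862487872245721563349408300411981398016 / 21633859177767564805744421023752341127048680828851698828535462605843721128572077750587462951655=0.14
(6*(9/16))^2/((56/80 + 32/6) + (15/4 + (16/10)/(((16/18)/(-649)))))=-2187/222416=-0.01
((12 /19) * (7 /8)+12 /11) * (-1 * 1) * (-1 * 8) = 2748 /209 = 13.15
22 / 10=11 / 5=2.20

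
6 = 6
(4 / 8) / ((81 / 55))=55 / 162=0.34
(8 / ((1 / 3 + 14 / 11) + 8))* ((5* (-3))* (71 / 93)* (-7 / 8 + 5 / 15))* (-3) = -152295 / 9827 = -15.50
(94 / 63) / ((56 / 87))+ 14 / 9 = 6833 / 1764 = 3.87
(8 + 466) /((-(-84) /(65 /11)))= 5135 /154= 33.34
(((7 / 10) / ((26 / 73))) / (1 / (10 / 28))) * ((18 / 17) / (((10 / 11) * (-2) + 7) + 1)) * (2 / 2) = 7227 / 60112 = 0.12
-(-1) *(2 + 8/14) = 18/7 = 2.57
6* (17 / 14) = 51 / 7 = 7.29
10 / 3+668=2014 / 3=671.33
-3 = -3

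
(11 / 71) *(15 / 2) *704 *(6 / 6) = 818.03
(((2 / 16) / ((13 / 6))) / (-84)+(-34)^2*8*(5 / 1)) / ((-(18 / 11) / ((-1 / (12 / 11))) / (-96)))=-2715459373 / 1092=-2486684.41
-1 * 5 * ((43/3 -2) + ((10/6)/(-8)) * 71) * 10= 1475/12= 122.92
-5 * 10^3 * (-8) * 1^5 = 40000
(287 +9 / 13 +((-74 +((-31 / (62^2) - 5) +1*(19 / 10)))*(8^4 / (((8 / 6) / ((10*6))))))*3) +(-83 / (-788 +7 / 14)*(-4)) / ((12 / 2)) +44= -81188964002396 / 1904175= -42637343.73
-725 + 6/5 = -3619/5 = -723.80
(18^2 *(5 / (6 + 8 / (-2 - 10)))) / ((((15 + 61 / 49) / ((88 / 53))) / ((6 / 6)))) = 654885 / 21094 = 31.05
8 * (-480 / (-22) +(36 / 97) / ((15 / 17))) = 949152 / 5335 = 177.91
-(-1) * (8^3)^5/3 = 35184372088832/3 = 11728124029610.67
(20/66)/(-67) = -10/2211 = -0.00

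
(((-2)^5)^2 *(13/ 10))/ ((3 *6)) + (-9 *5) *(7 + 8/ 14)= -84029/ 315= -266.76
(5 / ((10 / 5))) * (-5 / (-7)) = 25 / 14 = 1.79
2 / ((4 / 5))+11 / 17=107 / 34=3.15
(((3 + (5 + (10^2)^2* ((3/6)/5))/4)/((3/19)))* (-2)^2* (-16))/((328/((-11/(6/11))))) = 259787/41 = 6336.27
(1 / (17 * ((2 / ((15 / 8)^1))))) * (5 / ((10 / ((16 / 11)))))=15 / 374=0.04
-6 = -6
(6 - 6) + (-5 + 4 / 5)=-21 / 5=-4.20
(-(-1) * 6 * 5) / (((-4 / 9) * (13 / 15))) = -2025 / 26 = -77.88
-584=-584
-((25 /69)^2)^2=-390625 /22667121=-0.02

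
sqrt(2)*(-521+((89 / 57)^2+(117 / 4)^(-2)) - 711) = -6076156511*sqrt(2) / 4941729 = -1738.86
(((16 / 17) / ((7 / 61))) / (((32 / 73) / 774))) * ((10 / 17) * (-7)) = -17233110 / 289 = -59630.14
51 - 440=-389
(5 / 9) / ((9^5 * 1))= 5 / 531441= 0.00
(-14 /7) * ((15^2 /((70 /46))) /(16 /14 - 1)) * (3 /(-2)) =3105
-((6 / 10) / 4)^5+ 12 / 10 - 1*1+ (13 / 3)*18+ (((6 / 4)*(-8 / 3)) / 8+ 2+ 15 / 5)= 264639757 / 3200000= 82.70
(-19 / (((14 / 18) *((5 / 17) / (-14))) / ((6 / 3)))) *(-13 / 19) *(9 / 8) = -17901 / 10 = -1790.10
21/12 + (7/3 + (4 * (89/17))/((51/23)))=46913/3468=13.53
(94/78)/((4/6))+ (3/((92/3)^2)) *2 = 99803/55016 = 1.81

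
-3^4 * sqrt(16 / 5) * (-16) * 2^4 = 82944 * sqrt(5) / 5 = 37093.68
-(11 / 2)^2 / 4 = -121 / 16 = -7.56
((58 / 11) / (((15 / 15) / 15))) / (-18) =-145 / 33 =-4.39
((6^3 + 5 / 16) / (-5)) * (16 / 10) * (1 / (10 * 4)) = -3461 / 2000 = -1.73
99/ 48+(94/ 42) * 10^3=752693/ 336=2240.16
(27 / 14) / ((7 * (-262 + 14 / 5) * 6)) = -5 / 28224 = -0.00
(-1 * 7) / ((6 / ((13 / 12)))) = -91 / 72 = -1.26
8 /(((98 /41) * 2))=82 /49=1.67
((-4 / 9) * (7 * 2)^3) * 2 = -21952 / 9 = -2439.11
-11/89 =-0.12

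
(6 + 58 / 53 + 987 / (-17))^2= 2108554561 / 811801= 2597.38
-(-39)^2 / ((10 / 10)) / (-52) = 117 / 4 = 29.25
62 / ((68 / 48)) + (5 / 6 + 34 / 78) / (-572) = 1005837 / 22984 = 43.76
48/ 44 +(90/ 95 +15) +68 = 17773/ 209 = 85.04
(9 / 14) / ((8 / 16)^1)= 9 / 7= 1.29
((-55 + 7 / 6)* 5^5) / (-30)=201875 / 36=5607.64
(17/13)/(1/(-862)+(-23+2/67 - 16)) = -0.03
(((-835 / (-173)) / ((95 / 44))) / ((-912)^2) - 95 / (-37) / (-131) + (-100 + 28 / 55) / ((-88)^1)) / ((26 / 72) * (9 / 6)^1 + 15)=2226714773263831 / 31149807983298840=0.07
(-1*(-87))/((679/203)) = 2523/97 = 26.01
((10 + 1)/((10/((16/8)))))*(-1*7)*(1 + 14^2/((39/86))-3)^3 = -363673197807304/296595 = -1226160919.12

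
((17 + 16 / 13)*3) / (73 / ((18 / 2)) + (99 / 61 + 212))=390339 / 1582516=0.25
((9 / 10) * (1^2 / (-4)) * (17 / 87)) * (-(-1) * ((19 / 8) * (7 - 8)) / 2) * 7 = 6783 / 18560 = 0.37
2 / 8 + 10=10.25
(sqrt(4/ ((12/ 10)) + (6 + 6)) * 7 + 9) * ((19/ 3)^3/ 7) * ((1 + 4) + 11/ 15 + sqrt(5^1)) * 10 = 13718 * (27 + 7 * sqrt(138)) * (15 * sqrt(5) + 86)/ 1701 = 105305.45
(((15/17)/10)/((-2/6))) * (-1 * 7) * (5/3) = 105/34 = 3.09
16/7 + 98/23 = 1054/161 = 6.55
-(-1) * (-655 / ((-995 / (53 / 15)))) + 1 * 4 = 18883 / 2985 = 6.33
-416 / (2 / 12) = -2496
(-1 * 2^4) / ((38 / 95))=-40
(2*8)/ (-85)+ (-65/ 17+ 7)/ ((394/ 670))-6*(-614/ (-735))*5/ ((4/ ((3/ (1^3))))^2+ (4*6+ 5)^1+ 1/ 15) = 4.40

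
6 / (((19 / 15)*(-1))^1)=-90 / 19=-4.74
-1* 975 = -975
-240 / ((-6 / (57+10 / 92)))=52540 / 23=2284.35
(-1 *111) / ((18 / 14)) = -259 / 3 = -86.33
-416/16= -26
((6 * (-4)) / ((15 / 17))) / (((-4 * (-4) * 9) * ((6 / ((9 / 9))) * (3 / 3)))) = -0.03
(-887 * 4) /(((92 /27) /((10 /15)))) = -15966 /23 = -694.17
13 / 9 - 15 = -13.56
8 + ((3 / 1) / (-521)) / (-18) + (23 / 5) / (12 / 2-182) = 10968011 / 1375440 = 7.97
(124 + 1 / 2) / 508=249 / 1016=0.25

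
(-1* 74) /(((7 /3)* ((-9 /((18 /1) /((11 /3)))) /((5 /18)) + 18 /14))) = 185 /31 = 5.97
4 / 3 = 1.33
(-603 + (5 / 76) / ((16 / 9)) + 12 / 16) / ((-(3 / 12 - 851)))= -732291 / 1034512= -0.71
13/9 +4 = 49/9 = 5.44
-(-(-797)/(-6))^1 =797/6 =132.83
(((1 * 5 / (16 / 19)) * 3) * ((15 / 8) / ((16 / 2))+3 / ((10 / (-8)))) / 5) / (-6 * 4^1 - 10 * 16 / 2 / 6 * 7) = 10773 / 163840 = 0.07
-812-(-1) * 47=-765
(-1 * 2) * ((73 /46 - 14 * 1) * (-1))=-571 /23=-24.83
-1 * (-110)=110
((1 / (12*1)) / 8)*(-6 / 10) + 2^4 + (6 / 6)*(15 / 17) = 16.88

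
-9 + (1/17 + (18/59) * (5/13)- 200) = -2722854/13039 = -208.82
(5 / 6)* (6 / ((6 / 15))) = 12.50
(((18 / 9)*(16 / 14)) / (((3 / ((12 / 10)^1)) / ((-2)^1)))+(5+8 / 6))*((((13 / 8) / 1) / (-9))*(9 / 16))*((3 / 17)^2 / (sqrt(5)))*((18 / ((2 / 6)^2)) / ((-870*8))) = 498069*sqrt(5) / 7509376000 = 0.00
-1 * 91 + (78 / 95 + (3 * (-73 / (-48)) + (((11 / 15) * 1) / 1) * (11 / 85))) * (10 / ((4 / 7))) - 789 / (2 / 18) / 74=-522515909 / 5736480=-91.09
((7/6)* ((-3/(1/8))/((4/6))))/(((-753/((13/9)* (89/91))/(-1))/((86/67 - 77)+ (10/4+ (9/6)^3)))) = 3331715/605412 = 5.50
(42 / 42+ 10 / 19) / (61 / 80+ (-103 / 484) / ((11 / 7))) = 3087920 / 1268649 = 2.43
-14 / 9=-1.56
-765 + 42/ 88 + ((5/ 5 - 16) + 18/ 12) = -34233/ 44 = -778.02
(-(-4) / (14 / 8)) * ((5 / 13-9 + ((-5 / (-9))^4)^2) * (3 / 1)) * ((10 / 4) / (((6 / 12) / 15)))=-4426.10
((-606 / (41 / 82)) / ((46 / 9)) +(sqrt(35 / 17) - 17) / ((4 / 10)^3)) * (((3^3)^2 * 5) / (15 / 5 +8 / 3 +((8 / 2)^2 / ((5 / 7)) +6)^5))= -3161137640625 / 31869917031064 +4271484375 * sqrt(595) / 23556025631656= -0.09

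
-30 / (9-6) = -10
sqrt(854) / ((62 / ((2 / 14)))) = sqrt(854) / 434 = 0.07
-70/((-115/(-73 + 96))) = 14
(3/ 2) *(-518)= -777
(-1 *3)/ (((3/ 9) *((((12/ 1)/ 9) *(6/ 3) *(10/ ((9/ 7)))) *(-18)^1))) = 0.02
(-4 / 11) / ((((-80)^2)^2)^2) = -1 / 4613734400000000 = -0.00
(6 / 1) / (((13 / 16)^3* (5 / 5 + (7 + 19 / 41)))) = 1007616 / 762359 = 1.32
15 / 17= 0.88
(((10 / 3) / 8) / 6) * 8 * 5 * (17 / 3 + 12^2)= 11225 / 27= 415.74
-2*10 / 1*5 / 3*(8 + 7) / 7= -500 / 7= -71.43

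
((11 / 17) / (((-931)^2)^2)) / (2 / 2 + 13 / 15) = 165 / 357606724413596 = 0.00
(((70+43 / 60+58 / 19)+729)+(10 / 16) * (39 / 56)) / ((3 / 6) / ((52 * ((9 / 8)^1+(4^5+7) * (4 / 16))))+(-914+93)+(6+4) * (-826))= -145317826303 / 1642957760640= -0.09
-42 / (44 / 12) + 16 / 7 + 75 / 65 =-8023 / 1001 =-8.01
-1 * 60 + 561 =501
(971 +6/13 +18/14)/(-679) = -88520/61789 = -1.43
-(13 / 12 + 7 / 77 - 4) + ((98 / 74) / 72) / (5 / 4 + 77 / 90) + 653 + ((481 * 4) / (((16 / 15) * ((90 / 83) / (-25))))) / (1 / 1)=-151528116461 / 3702072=-40930.62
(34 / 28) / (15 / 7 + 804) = 17 / 11286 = 0.00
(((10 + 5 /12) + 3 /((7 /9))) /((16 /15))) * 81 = 485595 /448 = 1083.92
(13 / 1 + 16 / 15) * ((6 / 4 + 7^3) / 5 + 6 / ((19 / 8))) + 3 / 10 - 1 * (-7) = 1442143 / 1425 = 1012.03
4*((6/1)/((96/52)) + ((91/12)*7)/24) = 1573/72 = 21.85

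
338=338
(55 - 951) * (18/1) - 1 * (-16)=-16112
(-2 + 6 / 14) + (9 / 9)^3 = -4 / 7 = -0.57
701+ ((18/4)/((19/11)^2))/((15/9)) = 2533877/3610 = 701.90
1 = 1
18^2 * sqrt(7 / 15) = 108 * sqrt(105) / 5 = 221.33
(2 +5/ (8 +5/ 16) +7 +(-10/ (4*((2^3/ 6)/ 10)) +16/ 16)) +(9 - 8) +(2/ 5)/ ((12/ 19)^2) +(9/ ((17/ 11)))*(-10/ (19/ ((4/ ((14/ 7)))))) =-9991969/ 813960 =-12.28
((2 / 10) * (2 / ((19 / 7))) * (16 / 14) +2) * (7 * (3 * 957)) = 4139982 / 95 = 43578.76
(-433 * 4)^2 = 2999824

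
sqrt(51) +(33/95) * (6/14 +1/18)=671/3990 +sqrt(51)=7.31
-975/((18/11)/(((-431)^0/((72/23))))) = -82225/432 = -190.34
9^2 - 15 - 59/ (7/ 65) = -3373/ 7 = -481.86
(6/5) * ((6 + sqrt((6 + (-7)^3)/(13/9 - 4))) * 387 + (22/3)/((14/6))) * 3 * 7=292968/5 + 146286 * sqrt(7751)/115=170584.77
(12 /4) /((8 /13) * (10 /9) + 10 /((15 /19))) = 351 /1562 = 0.22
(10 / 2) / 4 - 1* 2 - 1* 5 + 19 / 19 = -19 / 4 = -4.75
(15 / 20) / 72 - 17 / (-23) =1655 / 2208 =0.75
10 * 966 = 9660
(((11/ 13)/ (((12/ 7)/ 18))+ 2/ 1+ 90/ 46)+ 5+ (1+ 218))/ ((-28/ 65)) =-101165/ 184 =-549.81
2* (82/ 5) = 164/ 5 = 32.80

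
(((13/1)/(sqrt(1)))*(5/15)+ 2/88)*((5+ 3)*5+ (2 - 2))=174.24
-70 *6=-420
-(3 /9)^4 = -0.01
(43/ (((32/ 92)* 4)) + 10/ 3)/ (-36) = -3287/ 3456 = -0.95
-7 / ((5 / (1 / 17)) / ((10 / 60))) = -7 / 510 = -0.01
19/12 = 1.58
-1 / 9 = -0.11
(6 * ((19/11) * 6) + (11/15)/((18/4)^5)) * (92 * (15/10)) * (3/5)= 27868944152/5412825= 5148.69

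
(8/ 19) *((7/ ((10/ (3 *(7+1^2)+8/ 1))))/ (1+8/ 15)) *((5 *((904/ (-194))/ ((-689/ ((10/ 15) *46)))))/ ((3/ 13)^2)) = 119.78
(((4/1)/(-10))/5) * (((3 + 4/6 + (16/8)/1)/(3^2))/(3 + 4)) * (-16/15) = 544/70875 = 0.01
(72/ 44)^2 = 324/ 121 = 2.68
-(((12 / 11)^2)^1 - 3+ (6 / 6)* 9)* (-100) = 719.01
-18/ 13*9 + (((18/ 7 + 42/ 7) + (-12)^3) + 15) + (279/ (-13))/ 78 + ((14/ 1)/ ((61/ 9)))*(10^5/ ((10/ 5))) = 14657968407/ 144326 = 101561.52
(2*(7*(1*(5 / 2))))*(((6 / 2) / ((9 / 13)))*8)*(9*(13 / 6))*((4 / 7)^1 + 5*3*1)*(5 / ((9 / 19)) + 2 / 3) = 37210420 / 9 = 4134491.11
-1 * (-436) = 436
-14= -14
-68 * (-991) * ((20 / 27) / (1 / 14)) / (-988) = -4717160 / 6669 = -707.33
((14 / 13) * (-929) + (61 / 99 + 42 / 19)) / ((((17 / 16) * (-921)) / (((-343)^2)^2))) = 5402567761292530640 / 382860621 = 14111056256.40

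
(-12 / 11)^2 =144 / 121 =1.19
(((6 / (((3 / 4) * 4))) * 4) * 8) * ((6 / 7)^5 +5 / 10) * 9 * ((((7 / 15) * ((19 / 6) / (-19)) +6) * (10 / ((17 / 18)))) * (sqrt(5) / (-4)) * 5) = -12418089840 * sqrt(5) / 285719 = -97185.32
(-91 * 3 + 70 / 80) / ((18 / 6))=-2177 / 24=-90.71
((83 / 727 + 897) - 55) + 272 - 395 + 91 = 588953 / 727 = 810.11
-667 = -667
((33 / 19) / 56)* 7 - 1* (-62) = 9457 / 152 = 62.22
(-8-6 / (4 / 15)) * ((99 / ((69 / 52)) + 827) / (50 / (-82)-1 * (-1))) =-51863237 / 736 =-70466.35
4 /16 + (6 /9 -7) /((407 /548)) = -40427 /4884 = -8.28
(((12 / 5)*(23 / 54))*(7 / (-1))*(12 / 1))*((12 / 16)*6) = -1932 / 5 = -386.40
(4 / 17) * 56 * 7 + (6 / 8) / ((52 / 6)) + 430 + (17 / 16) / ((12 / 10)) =11100365 / 21216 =523.21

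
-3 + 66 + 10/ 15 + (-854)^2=2188139/ 3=729379.67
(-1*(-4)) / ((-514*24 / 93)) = -31 / 1028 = -0.03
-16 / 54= -8 / 27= -0.30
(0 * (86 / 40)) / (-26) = 0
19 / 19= 1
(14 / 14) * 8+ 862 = 870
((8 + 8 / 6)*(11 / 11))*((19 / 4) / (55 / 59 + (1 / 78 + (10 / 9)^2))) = 20.34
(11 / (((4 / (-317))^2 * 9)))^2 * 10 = 6109313668205 / 10368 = 589247074.48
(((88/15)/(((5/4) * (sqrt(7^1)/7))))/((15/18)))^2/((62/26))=45101056/484375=93.11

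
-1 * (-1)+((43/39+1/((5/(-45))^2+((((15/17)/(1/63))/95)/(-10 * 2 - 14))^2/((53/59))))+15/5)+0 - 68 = 4094019348905/255946853409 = 16.00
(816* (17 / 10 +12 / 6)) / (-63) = -5032 / 105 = -47.92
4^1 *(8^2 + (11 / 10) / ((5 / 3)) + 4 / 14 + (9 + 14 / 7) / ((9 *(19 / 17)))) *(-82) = -648201964 / 29925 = -21660.88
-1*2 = -2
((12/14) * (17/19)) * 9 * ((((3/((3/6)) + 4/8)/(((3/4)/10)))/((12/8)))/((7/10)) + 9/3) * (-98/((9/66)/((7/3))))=-56433608/57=-990063.30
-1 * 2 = -2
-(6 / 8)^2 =-9 / 16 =-0.56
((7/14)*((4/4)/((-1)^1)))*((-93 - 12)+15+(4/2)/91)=4094/91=44.99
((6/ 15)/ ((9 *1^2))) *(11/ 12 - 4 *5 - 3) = -53/ 54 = -0.98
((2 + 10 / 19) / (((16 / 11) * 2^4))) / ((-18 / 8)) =-11 / 228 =-0.05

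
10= 10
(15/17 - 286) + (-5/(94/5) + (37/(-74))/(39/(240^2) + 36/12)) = -1546432127/5415622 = -285.55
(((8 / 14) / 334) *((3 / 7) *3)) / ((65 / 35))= 0.00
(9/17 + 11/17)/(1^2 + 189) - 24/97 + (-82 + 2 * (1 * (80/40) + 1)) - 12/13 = -31429254/407303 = -77.16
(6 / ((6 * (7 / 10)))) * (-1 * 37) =-370 / 7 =-52.86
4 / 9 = 0.44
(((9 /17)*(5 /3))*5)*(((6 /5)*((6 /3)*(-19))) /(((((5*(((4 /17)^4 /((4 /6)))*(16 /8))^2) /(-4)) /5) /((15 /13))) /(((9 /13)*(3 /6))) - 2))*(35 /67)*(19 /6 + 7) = 3745212360805125 /7010821744237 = 534.20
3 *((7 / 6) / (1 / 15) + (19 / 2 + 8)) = 105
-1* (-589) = 589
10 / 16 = 5 / 8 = 0.62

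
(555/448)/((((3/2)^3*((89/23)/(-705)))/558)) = -92993025/2492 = -37316.62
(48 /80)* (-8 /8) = -3 /5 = -0.60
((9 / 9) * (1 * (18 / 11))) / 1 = 18 / 11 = 1.64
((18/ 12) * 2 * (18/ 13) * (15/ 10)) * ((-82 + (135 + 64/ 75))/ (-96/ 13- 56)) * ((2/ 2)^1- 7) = 327159/ 10300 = 31.76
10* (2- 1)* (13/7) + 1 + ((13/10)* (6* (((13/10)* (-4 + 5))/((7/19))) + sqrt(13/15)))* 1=13* sqrt(195)/150 + 16483/350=48.30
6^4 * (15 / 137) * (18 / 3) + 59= 124723 / 137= 910.39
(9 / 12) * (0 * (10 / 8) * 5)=0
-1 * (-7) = 7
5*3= 15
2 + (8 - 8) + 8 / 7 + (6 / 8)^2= 415 / 112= 3.71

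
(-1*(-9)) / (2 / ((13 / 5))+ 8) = 39 / 38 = 1.03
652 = 652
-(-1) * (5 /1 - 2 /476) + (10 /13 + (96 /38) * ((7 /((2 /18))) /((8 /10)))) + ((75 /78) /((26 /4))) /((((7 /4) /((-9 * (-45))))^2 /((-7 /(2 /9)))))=-27224546443 /109174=-249368.41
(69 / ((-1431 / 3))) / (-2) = 23 / 318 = 0.07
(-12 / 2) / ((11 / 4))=-24 / 11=-2.18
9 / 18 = 1 / 2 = 0.50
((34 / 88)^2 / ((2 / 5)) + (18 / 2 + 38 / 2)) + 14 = 164069 / 3872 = 42.37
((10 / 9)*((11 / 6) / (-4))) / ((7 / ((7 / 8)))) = -55 / 864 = -0.06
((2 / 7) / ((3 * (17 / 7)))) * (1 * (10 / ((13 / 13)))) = 20 / 51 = 0.39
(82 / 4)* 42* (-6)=-5166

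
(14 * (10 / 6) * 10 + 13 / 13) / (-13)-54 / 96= -11599 / 624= -18.59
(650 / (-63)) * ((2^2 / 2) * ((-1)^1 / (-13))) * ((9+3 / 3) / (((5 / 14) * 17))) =-400 / 153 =-2.61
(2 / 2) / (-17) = -1 / 17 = -0.06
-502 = -502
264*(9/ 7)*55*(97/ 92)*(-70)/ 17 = -81048.34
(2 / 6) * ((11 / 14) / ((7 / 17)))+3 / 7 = 313 / 294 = 1.06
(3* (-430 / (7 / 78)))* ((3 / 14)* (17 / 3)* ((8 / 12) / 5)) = -114036 / 49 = -2327.27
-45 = -45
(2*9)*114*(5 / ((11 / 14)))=143640 / 11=13058.18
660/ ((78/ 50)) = 5500/ 13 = 423.08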